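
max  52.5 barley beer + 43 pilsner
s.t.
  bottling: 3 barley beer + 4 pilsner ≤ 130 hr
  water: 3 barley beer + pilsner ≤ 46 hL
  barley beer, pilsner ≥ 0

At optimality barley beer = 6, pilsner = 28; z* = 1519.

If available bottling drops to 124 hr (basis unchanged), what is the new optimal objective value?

Both bottling and water are binding at x*.
From A_Bᵀ y = c: 3·y_bottling + 3·y_water = 52.5; 4·y_bottling + 1·y_water = 43.
This yields shadow prices y_bottling = 8.5, y_water = 9.
Δz = y_bottling·Δb = 8.5 × (-6) = -51, so new z* = 1519 − 51 = 1468.

1468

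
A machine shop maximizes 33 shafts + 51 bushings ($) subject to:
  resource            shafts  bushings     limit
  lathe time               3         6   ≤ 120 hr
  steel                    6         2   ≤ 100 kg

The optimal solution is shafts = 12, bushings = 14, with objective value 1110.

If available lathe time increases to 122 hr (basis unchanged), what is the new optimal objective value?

1126

Check each constraint at x*: lathe time 120/120 (tight); steel 100/100 (tight).
From A_Bᵀ y = c: 3·y_lathe time + 6·y_steel = 33; 6·y_lathe time + 2·y_steel = 51.
This yields shadow prices y_lathe time = 8, y_steel = 1.5.
Δz = y_lathe time·Δb = 8 × (2) = 16, so new z* = 1110 + 16 = 1126.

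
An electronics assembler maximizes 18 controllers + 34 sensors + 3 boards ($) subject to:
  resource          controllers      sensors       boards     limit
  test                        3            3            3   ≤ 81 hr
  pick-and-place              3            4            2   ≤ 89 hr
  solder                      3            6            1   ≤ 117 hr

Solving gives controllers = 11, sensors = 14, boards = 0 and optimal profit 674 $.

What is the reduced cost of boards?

Check each constraint at x*: test 75/81 (slack 6); pick-and-place 89/89 (tight); solder 117/117 (tight).
By complementary slackness, y = 0 for the non-binding constraint.
From A_Bᵀ y = c: 3·y_pick-and-place + 3·y_solder = 18; 4·y_pick-and-place + 6·y_solder = 34.
This yields shadow prices y_pick-and-place = 1, y_solder = 5.
Reduced cost of boards: c₃ − yᵀa₃ = 3 − (1·2 + 5·1) = 3 − 7 = -4.

-4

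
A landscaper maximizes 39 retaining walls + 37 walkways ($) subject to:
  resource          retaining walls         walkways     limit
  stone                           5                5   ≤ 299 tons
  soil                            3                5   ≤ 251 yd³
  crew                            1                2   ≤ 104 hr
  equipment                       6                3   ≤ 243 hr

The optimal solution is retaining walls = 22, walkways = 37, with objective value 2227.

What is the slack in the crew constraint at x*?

8

crew used = 1·22 + 2·37 = 96; slack = 104 − 96 = 8.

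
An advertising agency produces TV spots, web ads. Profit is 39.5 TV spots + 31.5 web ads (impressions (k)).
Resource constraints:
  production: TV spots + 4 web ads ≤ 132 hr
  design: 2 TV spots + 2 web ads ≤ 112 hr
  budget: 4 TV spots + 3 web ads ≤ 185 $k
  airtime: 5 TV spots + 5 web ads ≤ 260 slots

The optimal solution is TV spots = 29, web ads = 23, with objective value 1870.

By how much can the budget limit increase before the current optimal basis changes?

Binding constraints: budget, airtime. The basis is B = [[4,3],[5,5]] with det 5.
Per unit increase in budget, x* moves by d = (1, -1).
The basis stays optimal until web ads reaches 0; allowable increase = 23 $k.

23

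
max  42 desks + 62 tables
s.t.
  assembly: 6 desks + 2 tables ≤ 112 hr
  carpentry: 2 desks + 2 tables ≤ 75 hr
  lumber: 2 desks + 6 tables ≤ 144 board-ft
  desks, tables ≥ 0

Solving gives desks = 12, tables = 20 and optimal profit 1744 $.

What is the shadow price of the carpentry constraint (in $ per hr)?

0

Binding: assembly and lumber. Non-binding: carpentry (11 unused).
Since carpentry is not tight, its dual is 0.
The binding rows give the dual system: 6·y_assembly + 2·y_lumber = 42 and 2·y_assembly + 6·y_lumber = 62.
This yields shadow prices y_assembly = 4, y_lumber = 9.
Shadow price of carpentry = 0.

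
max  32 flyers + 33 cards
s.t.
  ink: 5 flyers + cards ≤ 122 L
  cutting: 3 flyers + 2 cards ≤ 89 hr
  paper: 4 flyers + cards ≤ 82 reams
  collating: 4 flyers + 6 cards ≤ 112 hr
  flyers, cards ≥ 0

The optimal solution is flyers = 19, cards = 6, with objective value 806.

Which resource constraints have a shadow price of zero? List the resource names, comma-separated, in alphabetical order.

cutting, ink

ink: 101/122 (slack 21)
cutting: 69/89 (slack 20)
paper: 82/82 (binding)
collating: 112/112 (binding)
By complementary slackness, a constraint with positive slack has shadow price 0 → cutting, ink.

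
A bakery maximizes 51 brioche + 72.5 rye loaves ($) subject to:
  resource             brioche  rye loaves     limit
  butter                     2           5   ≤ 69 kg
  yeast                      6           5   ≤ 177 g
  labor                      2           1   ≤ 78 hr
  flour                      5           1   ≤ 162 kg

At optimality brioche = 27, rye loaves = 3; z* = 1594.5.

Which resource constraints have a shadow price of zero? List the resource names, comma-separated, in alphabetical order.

butter: 69/69 (binding)
yeast: 177/177 (binding)
labor: 57/78 (slack 21)
flour: 138/162 (slack 24)
By complementary slackness, a constraint with positive slack has shadow price 0 → flour, labor.

flour, labor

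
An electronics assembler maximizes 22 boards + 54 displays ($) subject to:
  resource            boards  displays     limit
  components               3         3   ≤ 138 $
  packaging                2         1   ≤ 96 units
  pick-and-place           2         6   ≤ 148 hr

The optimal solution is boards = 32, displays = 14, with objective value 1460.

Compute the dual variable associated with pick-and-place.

8

Binding: components and pick-and-place. Non-binding: packaging (18 unused).
Slack constraints have shadow price 0 (complementary slackness).
The binding rows give the dual system: 3·y_components + 2·y_pick-and-place = 22 and 3·y_components + 6·y_pick-and-place = 54.
Solving: y_components = 2, y_pick-and-place = 8.
Shadow price of pick-and-place = 8.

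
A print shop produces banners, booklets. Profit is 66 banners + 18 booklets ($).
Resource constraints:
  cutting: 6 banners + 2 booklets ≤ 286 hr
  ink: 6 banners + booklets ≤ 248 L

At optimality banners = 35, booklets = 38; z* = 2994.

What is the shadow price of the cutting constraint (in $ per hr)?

7

At the optimum: cutting uses 286 of 286 (binding); ink uses 248 of 248 (binding).
From A_Bᵀ y = c: 6·y_cutting + 6·y_ink = 66; 2·y_cutting + 1·y_ink = 18.
→ y_cutting = 7 and y_ink = 4.
Shadow price of cutting = 7.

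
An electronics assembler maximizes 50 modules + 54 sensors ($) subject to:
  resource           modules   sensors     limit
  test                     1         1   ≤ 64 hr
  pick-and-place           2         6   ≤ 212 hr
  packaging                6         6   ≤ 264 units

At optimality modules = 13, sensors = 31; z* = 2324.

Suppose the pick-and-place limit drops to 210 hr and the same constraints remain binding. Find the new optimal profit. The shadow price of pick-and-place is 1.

Δb = -2, so new z* = 2324 + (1)·(-2) = 2324 − 2 = 2322.

2322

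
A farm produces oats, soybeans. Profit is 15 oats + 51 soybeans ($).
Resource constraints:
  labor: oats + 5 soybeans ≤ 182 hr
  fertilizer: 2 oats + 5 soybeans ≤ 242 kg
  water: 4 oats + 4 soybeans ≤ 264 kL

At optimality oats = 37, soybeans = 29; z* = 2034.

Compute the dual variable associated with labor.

At the optimum: labor uses 182 of 182 (binding); fertilizer uses 219 of 242 (slack = 23); water uses 264 of 264 (binding).
Since fertilizer is not tight, its dual is 0.
Dual feasibility on the basic columns requires 1·y_labor + 4·y_water = 15, 5·y_labor + 4·y_water = 51.
→ y_labor = 9 and y_water = 1.5.
Shadow price of labor = 9.

9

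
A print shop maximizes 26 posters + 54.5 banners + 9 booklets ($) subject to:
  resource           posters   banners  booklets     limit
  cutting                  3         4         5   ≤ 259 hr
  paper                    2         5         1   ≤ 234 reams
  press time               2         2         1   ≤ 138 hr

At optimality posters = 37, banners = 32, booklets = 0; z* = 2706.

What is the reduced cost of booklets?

Check each constraint at x*: cutting 239/259 (slack 20); paper 234/234 (tight); press time 138/138 (tight).
By complementary slackness, y = 0 for the non-binding constraint.
Dual feasibility on the basic columns requires 2·y_paper + 2·y_press time = 26, 5·y_paper + 2·y_press time = 54.5.
Solving: y_paper = 9.5, y_press time = 3.5.
Reduced cost of booklets: c₃ − yᵀa₃ = 9 − (9.5·1 + 3.5·1) = 9 − 13 = -4.

-4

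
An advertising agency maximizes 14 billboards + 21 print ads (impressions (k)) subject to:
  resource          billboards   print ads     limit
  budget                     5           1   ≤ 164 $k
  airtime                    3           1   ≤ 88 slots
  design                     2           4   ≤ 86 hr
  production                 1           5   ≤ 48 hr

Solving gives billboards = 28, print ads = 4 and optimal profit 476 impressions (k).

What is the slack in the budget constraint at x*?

budget used = 5·28 + 1·4 = 144; slack = 164 − 144 = 20.

20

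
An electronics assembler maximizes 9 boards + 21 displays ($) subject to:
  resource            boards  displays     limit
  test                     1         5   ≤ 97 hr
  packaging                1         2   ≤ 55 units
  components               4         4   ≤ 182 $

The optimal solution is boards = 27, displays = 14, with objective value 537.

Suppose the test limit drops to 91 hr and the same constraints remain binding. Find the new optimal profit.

Check each constraint at x*: test 97/97 (tight); packaging 55/55 (tight); components 164/182 (slack 18).
Slack constraints have shadow price 0 (complementary slackness).
Dual feasibility on the basic columns requires 1·y_test + 1·y_packaging = 9, 5·y_test + 2·y_packaging = 21.
This yields shadow prices y_test = 1, y_packaging = 8.
Δz = y_test·Δb = 1 × (-6) = -6, so new z* = 537 − 6 = 531.

531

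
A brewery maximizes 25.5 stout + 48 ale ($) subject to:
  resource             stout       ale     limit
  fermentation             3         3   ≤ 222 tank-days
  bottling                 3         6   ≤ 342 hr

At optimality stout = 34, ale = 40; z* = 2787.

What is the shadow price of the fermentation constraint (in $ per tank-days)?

Check each constraint at x*: fermentation 222/222 (tight); bottling 342/342 (tight).
From A_Bᵀ y = c: 3·y_fermentation + 3·y_bottling = 25.5; 3·y_fermentation + 6·y_bottling = 48.
Solving: y_fermentation = 1, y_bottling = 7.5.
Shadow price of fermentation = 1.

1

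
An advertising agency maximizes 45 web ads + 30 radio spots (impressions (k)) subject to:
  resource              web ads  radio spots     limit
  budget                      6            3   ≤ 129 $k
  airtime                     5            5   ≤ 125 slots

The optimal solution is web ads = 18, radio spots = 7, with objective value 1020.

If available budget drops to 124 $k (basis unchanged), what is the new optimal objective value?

995

Check each constraint at x*: budget 129/129 (tight); airtime 125/125 (tight).
From A_Bᵀ y = c: 6·y_budget + 5·y_airtime = 45; 3·y_budget + 5·y_airtime = 30.
Solving: y_budget = 5, y_airtime = 3.
Δz = y_budget·Δb = 5 × (-5) = -25, so new z* = 1020 − 25 = 995.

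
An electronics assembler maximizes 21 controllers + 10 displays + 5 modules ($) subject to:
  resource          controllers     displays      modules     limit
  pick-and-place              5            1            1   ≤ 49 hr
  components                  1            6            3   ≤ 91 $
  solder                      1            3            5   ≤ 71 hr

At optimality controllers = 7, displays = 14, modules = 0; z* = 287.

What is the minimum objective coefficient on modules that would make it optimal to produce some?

Binding: pick-and-place and components. Non-binding: solder (22 unused).
Since solder is not tight, its dual is 0.
From A_Bᵀ y = c: 5·y_pick-and-place + 1·y_components = 21; 1·y_pick-and-place + 6·y_components = 10.
This yields shadow prices y_pick-and-place = 4, y_components = 1.
modules enters the basis when its profit ≥ yᵀa₃ = 4·1 + 1·3 = 7.

7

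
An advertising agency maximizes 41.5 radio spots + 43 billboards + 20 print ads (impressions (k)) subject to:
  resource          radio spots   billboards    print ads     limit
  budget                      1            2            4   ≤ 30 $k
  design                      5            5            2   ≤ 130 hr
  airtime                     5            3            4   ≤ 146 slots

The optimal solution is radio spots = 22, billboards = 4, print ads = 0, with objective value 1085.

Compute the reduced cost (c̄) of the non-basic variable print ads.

-2

Check each constraint at x*: budget 30/30 (tight); design 130/130 (tight); airtime 122/146 (slack 24).
Slack constraints have shadow price 0 (complementary slackness).
The binding rows give the dual system: 1·y_budget + 5·y_design = 41.5 and 2·y_budget + 5·y_design = 43.
→ y_budget = 1.5 and y_design = 8.
Reduced cost of print ads: c₃ − yᵀa₃ = 20 − (1.5·4 + 8·2) = 20 − 22 = -2.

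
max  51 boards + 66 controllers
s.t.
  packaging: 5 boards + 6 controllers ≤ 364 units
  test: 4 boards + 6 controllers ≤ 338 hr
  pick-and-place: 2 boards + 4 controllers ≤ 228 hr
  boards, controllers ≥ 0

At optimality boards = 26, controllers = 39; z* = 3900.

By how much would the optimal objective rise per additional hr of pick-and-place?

At the optimum: packaging uses 364 of 364 (binding); test uses 338 of 338 (binding); pick-and-place uses 208 of 228 (slack = 20).
By complementary slackness, y = 0 for the non-binding constraint.
Dual feasibility on the basic columns requires 5·y_packaging + 4·y_test = 51, 6·y_packaging + 6·y_test = 66.
This yields shadow prices y_packaging = 7, y_test = 4.
Shadow price of pick-and-place = 0.

0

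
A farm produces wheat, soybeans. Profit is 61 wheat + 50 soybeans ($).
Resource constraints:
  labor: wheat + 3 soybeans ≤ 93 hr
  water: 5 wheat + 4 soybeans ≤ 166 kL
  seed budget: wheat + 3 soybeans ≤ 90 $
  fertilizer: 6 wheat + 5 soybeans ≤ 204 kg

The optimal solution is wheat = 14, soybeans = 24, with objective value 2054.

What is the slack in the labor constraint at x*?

labor used = 1·14 + 3·24 = 86; slack = 93 − 86 = 7.

7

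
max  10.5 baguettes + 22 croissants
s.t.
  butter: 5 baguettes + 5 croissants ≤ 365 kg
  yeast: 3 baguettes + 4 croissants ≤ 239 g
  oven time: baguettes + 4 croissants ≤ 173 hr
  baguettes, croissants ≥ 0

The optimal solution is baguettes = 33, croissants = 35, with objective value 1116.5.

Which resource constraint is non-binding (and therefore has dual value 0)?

butter

butter: 340/365 (slack 25)
yeast: 239/239 (binding)
oven time: 173/173 (binding)
By complementary slackness, a constraint with positive slack has shadow price 0 → butter.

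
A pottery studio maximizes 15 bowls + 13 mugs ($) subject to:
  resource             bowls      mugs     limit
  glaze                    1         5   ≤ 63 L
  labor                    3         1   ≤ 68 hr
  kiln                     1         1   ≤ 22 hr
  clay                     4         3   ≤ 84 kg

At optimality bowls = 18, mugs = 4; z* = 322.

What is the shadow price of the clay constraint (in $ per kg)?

Check each constraint at x*: glaze 38/63 (slack 25); labor 58/68 (slack 10); kiln 22/22 (tight); clay 84/84 (tight).
Since glaze, labor are not tight, their duals are 0.
Dual feasibility on the basic columns requires 1·y_kiln + 4·y_clay = 15, 1·y_kiln + 3·y_clay = 13.
→ y_kiln = 7 and y_clay = 2.
Shadow price of clay = 2.

2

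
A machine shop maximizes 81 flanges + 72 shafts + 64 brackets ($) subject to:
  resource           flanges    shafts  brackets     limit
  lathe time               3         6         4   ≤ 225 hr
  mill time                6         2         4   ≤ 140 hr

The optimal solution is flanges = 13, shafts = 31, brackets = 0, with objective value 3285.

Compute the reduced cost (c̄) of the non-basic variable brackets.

Check each constraint at x*: lathe time 225/225 (tight); mill time 140/140 (tight).
From A_Bᵀ y = c: 3·y_lathe time + 6·y_mill time = 81; 6·y_lathe time + 2·y_mill time = 72.
→ y_lathe time = 9 and y_mill time = 9.
Reduced cost of brackets: c₃ − yᵀa₃ = 64 − (9·4 + 9·4) = 64 − 72 = -8.

-8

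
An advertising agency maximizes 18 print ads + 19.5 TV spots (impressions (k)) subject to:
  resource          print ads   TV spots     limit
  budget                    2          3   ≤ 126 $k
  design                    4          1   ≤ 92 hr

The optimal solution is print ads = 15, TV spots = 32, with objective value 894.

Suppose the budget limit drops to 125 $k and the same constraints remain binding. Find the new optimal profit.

Both budget and design are binding at x*.
From A_Bᵀ y = c: 2·y_budget + 4·y_design = 18; 3·y_budget + 1·y_design = 19.5.
Solving: y_budget = 6, y_design = 1.5.
Δz = y_budget·Δb = 6 × (-1) = -6, so new z* = 894 − 6 = 888.

888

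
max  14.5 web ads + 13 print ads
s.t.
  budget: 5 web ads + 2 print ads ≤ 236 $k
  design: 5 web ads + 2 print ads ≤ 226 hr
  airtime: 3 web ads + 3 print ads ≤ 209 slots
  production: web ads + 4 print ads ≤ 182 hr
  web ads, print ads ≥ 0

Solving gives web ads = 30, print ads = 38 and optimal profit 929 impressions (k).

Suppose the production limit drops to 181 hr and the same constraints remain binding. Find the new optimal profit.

927

Check each constraint at x*: budget 226/236 (slack 10); design 226/226 (tight); airtime 204/209 (slack 5); production 182/182 (tight).
Slack constraints have shadow price 0 (complementary slackness).
The binding rows give the dual system: 5·y_design + 1·y_production = 14.5 and 2·y_design + 4·y_production = 13.
This yields shadow prices y_design = 2.5, y_production = 2.
Δz = y_production·Δb = 2 × (-1) = -2, so new z* = 929 − 2 = 927.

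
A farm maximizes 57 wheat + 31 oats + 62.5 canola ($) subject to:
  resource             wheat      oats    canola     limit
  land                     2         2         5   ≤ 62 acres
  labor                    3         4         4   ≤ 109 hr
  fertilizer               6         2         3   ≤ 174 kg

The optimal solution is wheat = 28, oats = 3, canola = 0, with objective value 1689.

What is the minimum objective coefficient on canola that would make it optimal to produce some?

Check each constraint at x*: land 62/62 (tight); labor 96/109 (slack 13); fertilizer 174/174 (tight).
Slack constraints have shadow price 0 (complementary slackness).
Dual feasibility on the basic columns requires 2·y_land + 6·y_fertilizer = 57, 2·y_land + 2·y_fertilizer = 31.
Solving: y_land = 9, y_fertilizer = 6.5.
canola enters the basis when its profit ≥ yᵀa₃ = 9·5 + 6.5·3 = 64.5.

64.5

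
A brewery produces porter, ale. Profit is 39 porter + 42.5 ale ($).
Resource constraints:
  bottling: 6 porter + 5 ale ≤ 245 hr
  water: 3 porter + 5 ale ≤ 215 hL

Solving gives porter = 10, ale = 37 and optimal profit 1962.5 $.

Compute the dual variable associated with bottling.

At the optimum: bottling uses 245 of 245 (binding); water uses 215 of 215 (binding).
The binding rows give the dual system: 6·y_bottling + 3·y_water = 39 and 5·y_bottling + 5·y_water = 42.5.
Solving: y_bottling = 4.5, y_water = 4.
Shadow price of bottling = 4.5.

4.5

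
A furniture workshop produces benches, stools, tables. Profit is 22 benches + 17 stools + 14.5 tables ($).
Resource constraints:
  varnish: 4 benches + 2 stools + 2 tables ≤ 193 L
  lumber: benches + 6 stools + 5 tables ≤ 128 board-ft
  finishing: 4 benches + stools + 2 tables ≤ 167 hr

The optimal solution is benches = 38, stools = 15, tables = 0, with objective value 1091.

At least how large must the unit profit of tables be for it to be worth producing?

Binding: lumber and finishing. Non-binding: varnish (11 unused).
By complementary slackness, y = 0 for the non-binding constraint.
The binding rows give the dual system: 1·y_lumber + 4·y_finishing = 22 and 6·y_lumber + 1·y_finishing = 17.
→ y_lumber = 2 and y_finishing = 5.
tables enters the basis when its profit ≥ yᵀa₃ = 2·5 + 5·2 = 20.

20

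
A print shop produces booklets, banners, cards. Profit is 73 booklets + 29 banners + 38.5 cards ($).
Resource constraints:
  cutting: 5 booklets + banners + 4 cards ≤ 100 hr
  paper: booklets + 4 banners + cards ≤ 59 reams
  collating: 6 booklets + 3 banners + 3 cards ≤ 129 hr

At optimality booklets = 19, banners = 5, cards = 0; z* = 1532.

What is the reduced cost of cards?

Check each constraint at x*: cutting 100/100 (tight); paper 39/59 (slack 20); collating 129/129 (tight).
By complementary slackness, y = 0 for the non-binding constraint.
From A_Bᵀ y = c: 5·y_cutting + 6·y_collating = 73; 1·y_cutting + 3·y_collating = 29.
Solving: y_cutting = 5, y_collating = 8.
Reduced cost of cards: c₃ − yᵀa₃ = 38.5 − (5·4 + 8·3) = 38.5 − 44 = -5.5.

-5.5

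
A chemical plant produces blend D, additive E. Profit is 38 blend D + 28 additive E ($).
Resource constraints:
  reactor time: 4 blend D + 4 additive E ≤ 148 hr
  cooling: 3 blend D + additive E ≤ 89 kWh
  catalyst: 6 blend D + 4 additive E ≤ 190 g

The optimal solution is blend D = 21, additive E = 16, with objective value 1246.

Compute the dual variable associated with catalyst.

Binding: reactor time and catalyst. Non-binding: cooling (10 unused).
By complementary slackness, y = 0 for the non-binding constraint.
From A_Bᵀ y = c: 4·y_reactor time + 6·y_catalyst = 38; 4·y_reactor time + 4·y_catalyst = 28.
Solving: y_reactor time = 2, y_catalyst = 5.
Shadow price of catalyst = 5.

5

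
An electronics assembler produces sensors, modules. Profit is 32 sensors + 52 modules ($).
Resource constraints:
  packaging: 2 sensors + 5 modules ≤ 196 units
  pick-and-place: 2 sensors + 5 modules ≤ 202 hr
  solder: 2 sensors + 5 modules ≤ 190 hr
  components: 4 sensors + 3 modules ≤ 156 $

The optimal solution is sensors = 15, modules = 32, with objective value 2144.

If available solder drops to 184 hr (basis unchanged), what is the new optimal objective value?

At the optimum: packaging uses 190 of 196 (slack = 6); pick-and-place uses 190 of 202 (slack = 12); solder uses 190 of 190 (binding); components uses 156 of 156 (binding).
Slack constraints have shadow price 0 (complementary slackness).
The binding rows give the dual system: 2·y_solder + 4·y_components = 32 and 5·y_solder + 3·y_components = 52.
→ y_solder = 8 and y_components = 4.
Δz = y_solder·Δb = 8 × (-6) = -48, so new z* = 2144 − 48 = 2096.

2096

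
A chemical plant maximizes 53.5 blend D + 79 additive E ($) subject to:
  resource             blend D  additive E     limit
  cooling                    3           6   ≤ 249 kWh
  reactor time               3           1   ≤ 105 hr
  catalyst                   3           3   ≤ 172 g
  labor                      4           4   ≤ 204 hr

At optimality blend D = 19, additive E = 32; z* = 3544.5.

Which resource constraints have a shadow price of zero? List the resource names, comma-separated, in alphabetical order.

catalyst, reactor time

cooling: 249/249 (binding)
reactor time: 89/105 (slack 16)
catalyst: 153/172 (slack 19)
labor: 204/204 (binding)
By complementary slackness, a constraint with positive slack has shadow price 0 → catalyst, reactor time.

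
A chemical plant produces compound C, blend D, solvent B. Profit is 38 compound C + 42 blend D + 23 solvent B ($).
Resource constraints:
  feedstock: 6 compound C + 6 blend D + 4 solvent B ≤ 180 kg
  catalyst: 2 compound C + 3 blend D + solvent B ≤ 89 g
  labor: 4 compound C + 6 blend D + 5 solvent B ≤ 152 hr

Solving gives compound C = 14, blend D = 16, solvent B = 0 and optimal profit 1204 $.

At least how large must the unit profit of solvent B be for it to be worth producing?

At the optimum: feedstock uses 180 of 180 (binding); catalyst uses 76 of 89 (slack = 13); labor uses 152 of 152 (binding).
By complementary slackness, y = 0 for the non-binding constraint.
Dual feasibility on the basic columns requires 6·y_feedstock + 4·y_labor = 38, 6·y_feedstock + 6·y_labor = 42.
Solving: y_feedstock = 5, y_labor = 2.
solvent B enters the basis when its profit ≥ yᵀa₃ = 5·4 + 2·5 = 30.

30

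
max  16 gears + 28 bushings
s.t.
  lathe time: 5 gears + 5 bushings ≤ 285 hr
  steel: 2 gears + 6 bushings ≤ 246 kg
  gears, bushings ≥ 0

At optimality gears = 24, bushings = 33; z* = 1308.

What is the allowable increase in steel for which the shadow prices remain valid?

96

Binding constraints: lathe time, steel. The basis is B = [[5,5],[2,6]] with det 20.
Per unit increase in steel, x* moves by d = (-0.25, 0.25).
The basis stays optimal until gears reaches 0; allowable increase = 96 kg.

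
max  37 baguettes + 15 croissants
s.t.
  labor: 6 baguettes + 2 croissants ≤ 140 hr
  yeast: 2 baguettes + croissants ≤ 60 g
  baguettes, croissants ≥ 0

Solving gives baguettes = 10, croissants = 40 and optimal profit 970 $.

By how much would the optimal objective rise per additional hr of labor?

Both labor and yeast are binding at x*.
The binding rows give the dual system: 6·y_labor + 2·y_yeast = 37 and 2·y_labor + 1·y_yeast = 15.
Solving: y_labor = 3.5, y_yeast = 8.
Shadow price of labor = 3.5.

3.5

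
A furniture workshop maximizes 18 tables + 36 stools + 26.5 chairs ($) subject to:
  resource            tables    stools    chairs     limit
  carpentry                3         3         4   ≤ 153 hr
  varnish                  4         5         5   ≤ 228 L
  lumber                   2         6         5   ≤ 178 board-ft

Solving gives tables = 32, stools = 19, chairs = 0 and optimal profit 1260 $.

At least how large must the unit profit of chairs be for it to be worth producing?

34.5

Check each constraint at x*: carpentry 153/153 (tight); varnish 223/228 (slack 5); lumber 178/178 (tight).
Slack constraints have shadow price 0 (complementary slackness).
The binding rows give the dual system: 3·y_carpentry + 2·y_lumber = 18 and 3·y_carpentry + 6·y_lumber = 36.
Solving: y_carpentry = 3, y_lumber = 4.5.
chairs enters the basis when its profit ≥ yᵀa₃ = 3·4 + 4.5·5 = 34.5.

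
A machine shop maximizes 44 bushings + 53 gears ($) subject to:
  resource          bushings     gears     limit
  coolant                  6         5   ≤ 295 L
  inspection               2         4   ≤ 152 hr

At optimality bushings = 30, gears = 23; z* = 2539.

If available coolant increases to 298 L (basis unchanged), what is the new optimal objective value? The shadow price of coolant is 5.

2554

Δb = 3, so new z* = 2539 + (5)·(3) = 2539 + 15 = 2554.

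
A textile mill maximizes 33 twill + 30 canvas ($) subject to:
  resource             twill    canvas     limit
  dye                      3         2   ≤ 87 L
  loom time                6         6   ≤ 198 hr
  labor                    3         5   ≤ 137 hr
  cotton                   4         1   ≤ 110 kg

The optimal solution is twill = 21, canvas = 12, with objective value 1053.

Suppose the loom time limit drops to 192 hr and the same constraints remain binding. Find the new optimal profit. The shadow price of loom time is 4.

Δb = -6, so new z* = 1053 + (4)·(-6) = 1053 − 24 = 1029.

1029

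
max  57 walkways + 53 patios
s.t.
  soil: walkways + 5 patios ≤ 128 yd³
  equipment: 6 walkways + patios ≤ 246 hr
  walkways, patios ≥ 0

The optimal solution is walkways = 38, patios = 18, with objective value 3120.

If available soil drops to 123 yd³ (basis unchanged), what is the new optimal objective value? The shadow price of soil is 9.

Δb = -5, so new z* = 3120 + (9)·(-5) = 3120 − 45 = 3075.

3075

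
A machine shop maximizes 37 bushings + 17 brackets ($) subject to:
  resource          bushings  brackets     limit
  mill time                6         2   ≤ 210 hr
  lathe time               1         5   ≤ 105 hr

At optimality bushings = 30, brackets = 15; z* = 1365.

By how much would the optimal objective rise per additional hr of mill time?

6

Both mill time and lathe time are binding at x*.
From A_Bᵀ y = c: 6·y_mill time + 1·y_lathe time = 37; 2·y_mill time + 5·y_lathe time = 17.
→ y_mill time = 6 and y_lathe time = 1.
Shadow price of mill time = 6.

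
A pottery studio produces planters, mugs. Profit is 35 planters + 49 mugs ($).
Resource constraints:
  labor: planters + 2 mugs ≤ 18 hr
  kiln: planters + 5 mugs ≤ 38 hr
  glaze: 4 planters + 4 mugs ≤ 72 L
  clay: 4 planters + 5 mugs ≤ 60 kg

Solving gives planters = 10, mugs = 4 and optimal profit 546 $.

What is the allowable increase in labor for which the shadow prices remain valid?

Binding constraints: labor, clay. The basis is B = [[1,2],[4,5]] with det -3.
Per unit increase in labor, x* moves by d = (-1.6667, 1.3333).
The basis stays optimal until kiln becomes binding; allowable increase = 1.6 hr.

1.6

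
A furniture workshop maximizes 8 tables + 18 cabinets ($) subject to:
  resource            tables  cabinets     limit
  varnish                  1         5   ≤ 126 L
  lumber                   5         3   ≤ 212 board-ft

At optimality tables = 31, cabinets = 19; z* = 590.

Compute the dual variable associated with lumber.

Both varnish and lumber are binding at x*.
The binding rows give the dual system: 1·y_varnish + 5·y_lumber = 8 and 5·y_varnish + 3·y_lumber = 18.
This yields shadow prices y_varnish = 3, y_lumber = 1.
Shadow price of lumber = 1.

1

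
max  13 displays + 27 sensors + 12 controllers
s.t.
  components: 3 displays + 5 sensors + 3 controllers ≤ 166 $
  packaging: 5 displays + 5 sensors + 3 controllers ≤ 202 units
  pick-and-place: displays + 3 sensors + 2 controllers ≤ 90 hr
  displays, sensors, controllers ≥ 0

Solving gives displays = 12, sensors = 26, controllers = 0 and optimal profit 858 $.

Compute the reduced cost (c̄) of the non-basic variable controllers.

-5

Binding: components and pick-and-place. Non-binding: packaging (12 unused).
Since packaging is not tight, its dual is 0.
From A_Bᵀ y = c: 3·y_components + 1·y_pick-and-place = 13; 5·y_components + 3·y_pick-and-place = 27.
Solving: y_components = 3, y_pick-and-place = 4.
Reduced cost of controllers: c₃ − yᵀa₃ = 12 − (3·3 + 4·2) = 12 − 17 = -5.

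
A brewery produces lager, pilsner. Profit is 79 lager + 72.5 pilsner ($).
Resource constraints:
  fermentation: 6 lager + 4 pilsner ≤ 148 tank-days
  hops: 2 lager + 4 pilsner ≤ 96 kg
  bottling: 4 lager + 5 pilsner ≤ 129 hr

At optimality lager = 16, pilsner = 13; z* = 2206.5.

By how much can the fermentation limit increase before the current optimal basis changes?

45.5

Binding constraints: fermentation, bottling. The basis is B = [[6,4],[4,5]] with det 14.
Per unit increase in fermentation, x* moves by d = (0.3571, -0.2857).
The basis stays optimal until pilsner reaches 0; allowable increase = 45.5 tank-days.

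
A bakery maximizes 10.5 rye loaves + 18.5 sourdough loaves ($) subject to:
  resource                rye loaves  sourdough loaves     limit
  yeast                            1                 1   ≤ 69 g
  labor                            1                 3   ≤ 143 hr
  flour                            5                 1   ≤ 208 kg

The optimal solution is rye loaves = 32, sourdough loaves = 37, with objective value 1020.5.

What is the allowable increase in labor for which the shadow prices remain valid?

Binding constraints: yeast, labor. The basis is B = [[1,1],[1,3]] with det 2.
Per unit increase in labor, x* moves by d = (-0.5, 0.5).
The basis stays optimal until rye loaves reaches 0; allowable increase = 64 hr.

64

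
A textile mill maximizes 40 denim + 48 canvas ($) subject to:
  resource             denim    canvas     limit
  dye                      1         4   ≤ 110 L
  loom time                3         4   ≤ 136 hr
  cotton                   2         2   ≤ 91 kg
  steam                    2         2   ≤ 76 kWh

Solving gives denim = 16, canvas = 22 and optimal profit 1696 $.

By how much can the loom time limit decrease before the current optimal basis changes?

22

Binding constraints: loom time, steam. The basis is B = [[3,4],[2,2]] with det -2.
Per unit decrease in loom time, x* moves by d = (1, -1).
The basis stays optimal until canvas reaches 0; allowable decrease = 22 hr.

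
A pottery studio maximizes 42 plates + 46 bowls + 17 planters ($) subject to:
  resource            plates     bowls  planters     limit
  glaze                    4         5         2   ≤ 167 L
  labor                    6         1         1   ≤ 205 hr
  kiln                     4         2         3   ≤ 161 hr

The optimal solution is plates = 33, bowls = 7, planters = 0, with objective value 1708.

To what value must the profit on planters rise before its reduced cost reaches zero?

Check each constraint at x*: glaze 167/167 (tight); labor 205/205 (tight); kiln 146/161 (slack 15).
Since kiln is not tight, its dual is 0.
The binding rows give the dual system: 4·y_glaze + 6·y_labor = 42 and 5·y_glaze + 1·y_labor = 46.
This yields shadow prices y_glaze = 9, y_labor = 1.
planters enters the basis when its profit ≥ yᵀa₃ = 9·2 + 1·1 = 19.

19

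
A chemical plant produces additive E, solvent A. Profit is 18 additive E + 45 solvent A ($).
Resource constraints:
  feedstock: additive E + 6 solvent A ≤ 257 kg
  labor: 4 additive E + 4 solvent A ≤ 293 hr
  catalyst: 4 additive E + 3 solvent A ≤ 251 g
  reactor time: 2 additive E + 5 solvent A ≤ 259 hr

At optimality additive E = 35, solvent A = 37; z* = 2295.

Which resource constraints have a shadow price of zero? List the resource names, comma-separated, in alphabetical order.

labor, reactor time

feedstock: 257/257 (binding)
labor: 288/293 (slack 5)
catalyst: 251/251 (binding)
reactor time: 255/259 (slack 4)
By complementary slackness, a constraint with positive slack has shadow price 0 → labor, reactor time.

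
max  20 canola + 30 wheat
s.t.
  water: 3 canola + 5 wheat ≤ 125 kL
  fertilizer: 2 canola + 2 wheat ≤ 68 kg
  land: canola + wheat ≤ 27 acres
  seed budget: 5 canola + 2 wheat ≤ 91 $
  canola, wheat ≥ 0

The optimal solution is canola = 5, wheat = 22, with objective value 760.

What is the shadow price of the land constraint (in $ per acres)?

5

At the optimum: water uses 125 of 125 (binding); fertilizer uses 54 of 68 (slack = 14); land uses 27 of 27 (binding); seed budget uses 69 of 91 (slack = 22).
By complementary slackness, y = 0 for the non-binding constraints.
From A_Bᵀ y = c: 3·y_water + 1·y_land = 20; 5·y_water + 1·y_land = 30.
→ y_water = 5 and y_land = 5.
Shadow price of land = 5.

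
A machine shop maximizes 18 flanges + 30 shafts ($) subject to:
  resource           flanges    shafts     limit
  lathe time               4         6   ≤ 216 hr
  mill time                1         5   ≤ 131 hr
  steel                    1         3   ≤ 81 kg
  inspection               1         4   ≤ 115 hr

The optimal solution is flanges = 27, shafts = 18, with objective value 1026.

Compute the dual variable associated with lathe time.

4

Check each constraint at x*: lathe time 216/216 (tight); mill time 117/131 (slack 14); steel 81/81 (tight); inspection 99/115 (slack 16).
By complementary slackness, y = 0 for the non-binding constraints.
From A_Bᵀ y = c: 4·y_lathe time + 1·y_steel = 18; 6·y_lathe time + 3·y_steel = 30.
→ y_lathe time = 4 and y_steel = 2.
Shadow price of lathe time = 4.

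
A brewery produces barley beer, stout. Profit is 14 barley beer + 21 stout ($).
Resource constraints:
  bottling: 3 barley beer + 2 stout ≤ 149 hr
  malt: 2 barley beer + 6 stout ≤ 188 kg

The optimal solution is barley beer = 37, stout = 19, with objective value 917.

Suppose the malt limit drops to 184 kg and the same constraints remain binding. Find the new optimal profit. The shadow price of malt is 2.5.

907

Δb = -4, so new z* = 917 + (2.5)·(-4) = 917 − 10 = 907.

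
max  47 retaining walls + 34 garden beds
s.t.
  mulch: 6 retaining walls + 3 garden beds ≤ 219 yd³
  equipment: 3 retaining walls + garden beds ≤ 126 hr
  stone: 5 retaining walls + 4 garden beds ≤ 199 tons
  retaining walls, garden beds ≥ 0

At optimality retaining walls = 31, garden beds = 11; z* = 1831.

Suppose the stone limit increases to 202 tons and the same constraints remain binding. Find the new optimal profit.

1852

Binding: mulch and stone. Non-binding: equipment (22 unused).
By complementary slackness, y = 0 for the non-binding constraint.
The binding rows give the dual system: 6·y_mulch + 5·y_stone = 47 and 3·y_mulch + 4·y_stone = 34.
This yields shadow prices y_mulch = 2, y_stone = 7.
Δz = y_stone·Δb = 7 × (3) = 21, so new z* = 1831 + 21 = 1852.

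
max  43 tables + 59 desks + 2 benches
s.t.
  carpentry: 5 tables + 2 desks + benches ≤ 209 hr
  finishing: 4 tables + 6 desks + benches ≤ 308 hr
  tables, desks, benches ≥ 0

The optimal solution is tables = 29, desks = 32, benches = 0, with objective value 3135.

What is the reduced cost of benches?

At the optimum: carpentry uses 209 of 209 (binding); finishing uses 308 of 308 (binding).
The binding rows give the dual system: 5·y_carpentry + 4·y_finishing = 43 and 2·y_carpentry + 6·y_finishing = 59.
→ y_carpentry = 1 and y_finishing = 9.5.
Reduced cost of benches: c₃ − yᵀa₃ = 2 − (1·1 + 9.5·1) = 2 − 10.5 = -8.5.

-8.5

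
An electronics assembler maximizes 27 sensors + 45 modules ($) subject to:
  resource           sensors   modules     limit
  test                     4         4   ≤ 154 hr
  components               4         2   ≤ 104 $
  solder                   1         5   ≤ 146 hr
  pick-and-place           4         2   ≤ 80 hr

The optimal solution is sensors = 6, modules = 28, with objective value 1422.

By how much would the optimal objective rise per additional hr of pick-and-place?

At the optimum: test uses 136 of 154 (slack = 18); components uses 80 of 104 (slack = 24); solder uses 146 of 146 (binding); pick-and-place uses 80 of 80 (binding).
By complementary slackness, y = 0 for the non-binding constraints.
From A_Bᵀ y = c: 1·y_solder + 4·y_pick-and-place = 27; 5·y_solder + 2·y_pick-and-place = 45.
This yields shadow prices y_solder = 7, y_pick-and-place = 5.
Shadow price of pick-and-place = 5.

5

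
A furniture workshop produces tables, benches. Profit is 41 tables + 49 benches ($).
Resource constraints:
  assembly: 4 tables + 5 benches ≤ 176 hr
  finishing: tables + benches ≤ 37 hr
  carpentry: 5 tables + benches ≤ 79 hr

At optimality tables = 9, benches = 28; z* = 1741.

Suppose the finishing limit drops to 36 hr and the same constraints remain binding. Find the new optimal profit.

Binding: assembly and finishing. Non-binding: carpentry (6 unused).
Slack constraints have shadow price 0 (complementary slackness).
Dual feasibility on the basic columns requires 4·y_assembly + 1·y_finishing = 41, 5·y_assembly + 1·y_finishing = 49.
This yields shadow prices y_assembly = 8, y_finishing = 9.
Δz = y_finishing·Δb = 9 × (-1) = -9, so new z* = 1741 − 9 = 1732.

1732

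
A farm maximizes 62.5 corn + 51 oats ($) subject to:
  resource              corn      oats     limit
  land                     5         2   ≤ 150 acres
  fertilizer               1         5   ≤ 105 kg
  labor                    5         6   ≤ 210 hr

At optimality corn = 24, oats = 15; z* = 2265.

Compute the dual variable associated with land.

Binding: land and labor. Non-binding: fertilizer (6 unused).
Since fertilizer is not tight, its dual is 0.
From A_Bᵀ y = c: 5·y_land + 5·y_labor = 62.5; 2·y_land + 6·y_labor = 51.
→ y_land = 6 and y_labor = 6.5.
Shadow price of land = 6.

6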